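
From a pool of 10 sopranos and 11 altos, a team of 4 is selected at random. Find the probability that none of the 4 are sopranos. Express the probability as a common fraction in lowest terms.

There are C(21,4) = 5985 possible selections.
Selections with no sopranos (all altos): C(11,4) = 330.
Probability = 330/5985 = 22/399.

22/399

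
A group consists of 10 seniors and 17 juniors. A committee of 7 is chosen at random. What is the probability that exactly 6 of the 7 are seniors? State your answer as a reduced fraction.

The sample space is all 7-subsets of the 27: C(27,7) = 888030.
Selections with exactly 6 seniors: choose 6 of the 10 seniors and 1 of the 17 juniors, C(10,6)·C(17,1) = 210·17 = 3570.
Probability = 3570/888030 = 119/29601.

119/29601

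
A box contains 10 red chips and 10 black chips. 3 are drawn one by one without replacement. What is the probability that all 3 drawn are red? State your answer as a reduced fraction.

Multiply the conditional probabilities at each draw: 10/20 · 9/19 · 8/18 = 720/6840 = 2/19.

2/19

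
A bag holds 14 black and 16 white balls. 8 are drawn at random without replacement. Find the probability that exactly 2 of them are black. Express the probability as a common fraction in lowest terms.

Total number of selections: C(30,8) = 5852925.
Selections with exactly 2 black: choose 2 of the 14 black and 6 of the 16 white, C(14,2)·C(16,6) = 91·8008 = 728728.
Probability = 728728/5852925 = 56056/450225.

56056/450225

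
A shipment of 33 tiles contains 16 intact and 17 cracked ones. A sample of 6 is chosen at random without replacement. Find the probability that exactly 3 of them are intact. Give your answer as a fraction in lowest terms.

There are C(33,6) = 1107568 ways to choose 6 from 33.
Selections with exactly 3 intact: choose 3 of the 16 intact and 3 of the 17 cracked, C(16,3)·C(17,3) = 560·680 = 380800.
Probability = 380800/1107568 = 3400/9889.

3400/9889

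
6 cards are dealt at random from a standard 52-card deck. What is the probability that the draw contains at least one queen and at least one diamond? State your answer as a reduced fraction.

There are C(52,6) = 20358520 possible draws.
By inclusion-exclusion on the complements, draws missing all queens or all diamonds: C(48,6) + C(39,6) − C(36,6) = 12271512 + 3262623 − 1947792 = 13586343.
So draws with at least one of each: 20358520 − 13586343 = 6772177, probability 6772177/20358520.

6772177/20358520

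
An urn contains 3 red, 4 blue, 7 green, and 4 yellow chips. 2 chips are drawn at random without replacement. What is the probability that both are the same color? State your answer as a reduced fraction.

There are C(18,2) = 153 ways to draw 2 chips.
All same color: C(3,2) + C(4,2) + C(7,2) + C(4,2) = 3 + 6 + 21 + 6 = 36.
Probability = 36/153 = 4/17.

4/17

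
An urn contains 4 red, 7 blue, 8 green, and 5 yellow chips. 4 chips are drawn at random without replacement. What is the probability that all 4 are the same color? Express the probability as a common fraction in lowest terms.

37/3542

There are C(24,4) = 10626 ways to draw 4 chips.
All same color: C(4,4) + C(7,4) + C(8,4) + C(5,4) = 1 + 35 + 70 + 5 = 111.
Probability = 111/10626 = 37/3542.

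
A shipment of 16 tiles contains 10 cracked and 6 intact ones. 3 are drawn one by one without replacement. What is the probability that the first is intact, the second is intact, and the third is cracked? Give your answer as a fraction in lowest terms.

5/56

Multiply the conditional probabilities at each draw: 6/16 · 5/15 · 10/14 = 300/3360 = 5/56.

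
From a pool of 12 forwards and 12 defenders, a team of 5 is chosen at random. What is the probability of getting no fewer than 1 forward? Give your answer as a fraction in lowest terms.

Total selections: C(24,5) = 42504.
The complement is all 5 are defenders: C(12,5) = 792.
Probability = 1 − 792/42504 = 41712/42504 = 158/161.

158/161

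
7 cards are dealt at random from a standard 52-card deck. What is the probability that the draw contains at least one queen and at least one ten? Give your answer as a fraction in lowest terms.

There are C(52,7) = 133784560 possible draws.
By inclusion-exclusion on the complements, draws missing all queens or all tens: C(48,7) + C(48,7) − C(44,7) = 73629072 + 73629072 − 38320568 = 108937576.
So draws with at least one of each: 133784560 − 108937576 = 24846984, probability 24846984/133784560 = 3105873/16723070.

3105873/16723070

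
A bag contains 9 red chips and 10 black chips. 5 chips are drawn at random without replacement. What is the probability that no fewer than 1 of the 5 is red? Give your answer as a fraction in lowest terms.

Total selections: C(19,5) = 11628.
Favorable selections (no fewer than 1 red): C(9,1)·C(10,4) + C(9,2)·C(10,3) + C(9,3)·C(10,2) + C(9,4)·C(10,1) + C(9,5)·C(10,0) = 1890 + 4320 + 3780 + 1260 + 126 = 11376.
Probability = 11376/11628 = 316/323.

316/323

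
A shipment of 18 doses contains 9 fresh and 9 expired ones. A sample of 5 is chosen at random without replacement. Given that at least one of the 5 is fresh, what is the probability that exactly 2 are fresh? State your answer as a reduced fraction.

Work in counts. Selections with at least one fresh: C(18,5) − C(9,5) = 8568 − 126 = 8442.
Of those, selections where exactly 2 are fresh: C(9,2)·C(9,3) = 36·84 = 3024.
Conditional probability = 3024/8442 = 24/67.

24/67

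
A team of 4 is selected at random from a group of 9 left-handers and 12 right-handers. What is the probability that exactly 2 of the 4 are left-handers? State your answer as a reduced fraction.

264/665

There are C(21,4) = 5985 ways to choose 4 from 21.
Selections with exactly 2 left-handers: choose 2 of the 9 left-handers and 2 of the 12 right-handers, C(9,2)·C(12,2) = 36·66 = 2376.
Probability = 2376/5985 = 264/665.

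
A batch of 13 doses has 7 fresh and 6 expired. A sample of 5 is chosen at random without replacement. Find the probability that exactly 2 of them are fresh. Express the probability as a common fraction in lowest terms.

140/429

There are C(13,5) = 1287 ways to choose 5 from 13.
Selections with exactly 2 fresh: choose 2 of the 7 fresh and 3 of the 6 expired, C(7,2)·C(6,3) = 21·20 = 420.
Probability = 420/1287 = 140/429.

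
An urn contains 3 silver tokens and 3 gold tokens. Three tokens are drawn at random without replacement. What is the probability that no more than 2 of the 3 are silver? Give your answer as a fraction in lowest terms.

19/20

There are C(6,3) = 20 ways to choose the 3.
The complement is exactly 3 silver: C(3,3)·C(3,0) = 1.
Probability = 1 − 1/20 = 19/20.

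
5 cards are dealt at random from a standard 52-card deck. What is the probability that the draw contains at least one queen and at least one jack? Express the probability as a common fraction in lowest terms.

There are C(52,5) = 2598960 possible draws.
By inclusion-exclusion on the complements, draws missing all queens or all jacks: C(48,5) + C(48,5) − C(44,5) = 1712304 + 1712304 − 1086008 = 2338600.
So draws with at least one of each: 2598960 − 2338600 = 260360, probability 260360/2598960 = 6509/64974.

6509/64974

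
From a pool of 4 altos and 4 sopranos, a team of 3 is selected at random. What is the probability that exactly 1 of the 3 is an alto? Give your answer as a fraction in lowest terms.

3/7

There are C(8,3) = 56 ways to choose 3 from 8.
Selections with exactly 1 alto: choose 1 of the 4 altos and 2 of the 4 sopranos, C(4,1)·C(4,2) = 4·6 = 24.
Probability = 24/56 = 3/7.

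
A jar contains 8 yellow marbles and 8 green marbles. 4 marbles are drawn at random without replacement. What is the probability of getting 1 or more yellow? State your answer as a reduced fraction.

There are C(16,4) = 1820 ways to choose the 4.
The complement is all 4 are green: C(8,4) = 70.
Probability = 1 − 70/1820 = 1750/1820 = 25/26.

25/26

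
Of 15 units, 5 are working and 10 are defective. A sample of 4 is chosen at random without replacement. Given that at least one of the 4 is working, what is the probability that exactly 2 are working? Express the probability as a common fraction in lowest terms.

30/77

Work in counts. Selections with at least one working: C(15,4) − C(10,4) = 1365 − 210 = 1155.
Of those, selections where exactly 2 are working: C(5,2)·C(10,2) = 10·45 = 450.
Conditional probability = 450/1155 = 30/77.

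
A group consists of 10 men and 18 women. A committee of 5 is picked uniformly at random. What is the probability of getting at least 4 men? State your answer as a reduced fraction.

8/195

Total selections: C(28,5) = 98280.
Favorable selections (at least 4 men): C(10,4)·C(18,1) + C(10,5)·C(18,0) = 3780 + 252 = 4032.
Probability = 4032/98280 = 8/195.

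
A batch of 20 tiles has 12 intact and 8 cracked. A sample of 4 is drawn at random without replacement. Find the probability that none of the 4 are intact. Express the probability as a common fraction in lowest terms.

14/969

There are C(20,4) = 4845 possible selections.
Selections with no intact (all cracked): C(8,4) = 70.
Probability = 70/4845 = 14/969.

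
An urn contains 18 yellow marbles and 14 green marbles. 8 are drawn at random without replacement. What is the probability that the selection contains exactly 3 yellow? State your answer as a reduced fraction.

The sample space is all 8-subsets of the 32: C(32,8) = 10518300.
Selections with exactly 3 yellow: choose 3 of the 18 yellow and 5 of the 14 green, C(18,3)·C(14,5) = 816·2002 = 1633632.
Probability = 1633632/10518300 = 10472/67425.

10472/67425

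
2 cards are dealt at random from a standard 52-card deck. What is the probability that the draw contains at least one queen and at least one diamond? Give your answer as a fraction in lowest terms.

There are C(52,2) = 1326 possible draws.
By inclusion-exclusion on the complements, draws missing all queens or all diamonds: C(48,2) + C(39,2) − C(36,2) = 1128 + 741 − 630 = 1239.
So draws with at least one of each: 1326 − 1239 = 87, probability 87/1326 = 29/442.

29/442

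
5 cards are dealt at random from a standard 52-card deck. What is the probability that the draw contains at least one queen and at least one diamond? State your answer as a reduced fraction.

There are C(52,5) = 2598960 possible draws.
By inclusion-exclusion on the complements, draws missing all queens or all diamonds: C(48,5) + C(39,5) − C(36,5) = 1712304 + 575757 − 376992 = 1911069.
So draws with at least one of each: 2598960 − 1911069 = 687891, probability 687891/2598960 = 229297/866320.

229297/866320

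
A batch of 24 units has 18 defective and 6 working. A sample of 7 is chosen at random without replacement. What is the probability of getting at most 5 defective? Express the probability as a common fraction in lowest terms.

2818/4807

There are C(24,7) = 346104 ways to choose the 7.
Count the complement (more than 5 defective): C(18,6)·C(6,1) + C(18,7)·C(6,0) = 111384 + 31824 = 143208.
Probability = 1 − 143208/346104 = 202896/346104 = 2818/4807.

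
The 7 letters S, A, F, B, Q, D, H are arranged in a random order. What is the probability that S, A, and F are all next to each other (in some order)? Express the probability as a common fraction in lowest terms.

1/7

There are 7! = 5040 arrangements.
Treat the three as one block: 5! placements × 3! orders within the block = 120·6 = 720.
Probability = 720/5040 = 1/7.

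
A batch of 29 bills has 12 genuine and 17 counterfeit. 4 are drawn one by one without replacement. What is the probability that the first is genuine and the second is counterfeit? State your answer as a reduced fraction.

Multiply the conditional probabilities at each draw: 12/29 · 17/28 = 204/812 = 51/203.

51/203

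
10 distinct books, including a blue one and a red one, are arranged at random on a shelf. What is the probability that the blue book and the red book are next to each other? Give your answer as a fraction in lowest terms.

1/5

There are 10! = 3628800 arrangements.
Treat the blue book and the red book as a block: 9! arrangements of the blocks × 2 orders within the block = 2·362880 = 725760.
Probability = 725760/3628800 = 1/5.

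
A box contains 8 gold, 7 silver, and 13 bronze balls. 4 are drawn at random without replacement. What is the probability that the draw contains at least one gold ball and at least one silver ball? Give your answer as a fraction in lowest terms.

There are C(28,4) = 20475 possible draws.
By inclusion-exclusion on the complements, draws missing all gold or all silver: C(20,4) + C(21,4) − C(13,4) = 4845 + 5985 − 715 = 10115.
So draws with at least one of each: 20475 − 10115 = 10360, probability 10360/20475 = 296/585.

296/585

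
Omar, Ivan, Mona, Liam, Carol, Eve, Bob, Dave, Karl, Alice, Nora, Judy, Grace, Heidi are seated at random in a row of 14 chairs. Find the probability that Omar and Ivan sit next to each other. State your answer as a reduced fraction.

There are 14! = 87178291200 arrangements.
Treat Omar and Ivan as a block: 13! arrangements of the blocks × 2 orders within the block = 2·6227020800 = 12454041600.
Probability = 12454041600/87178291200 = 1/7.

1/7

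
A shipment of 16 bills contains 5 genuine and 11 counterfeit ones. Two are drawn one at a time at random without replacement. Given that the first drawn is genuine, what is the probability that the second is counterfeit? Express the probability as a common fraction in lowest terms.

11/15

After removing one genuine, 15 remain: 4 genuine and 11 counterfeit.
So the probability the next is counterfeit is 11/15.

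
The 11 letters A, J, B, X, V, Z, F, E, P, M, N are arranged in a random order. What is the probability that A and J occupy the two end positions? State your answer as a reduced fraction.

1/55

There are 11! = 39916800 arrangements.
Place A and J at the ends in 2 ways, arrange the remaining 9 in 9! = 362880 ways: 2·362880 = 725760.
Probability = 725760/39916800 = 1/55.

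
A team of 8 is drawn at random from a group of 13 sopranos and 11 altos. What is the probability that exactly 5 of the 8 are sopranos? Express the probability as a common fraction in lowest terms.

The sample space is all 8-subsets of the 24: C(24,8) = 735471.
Selections with exactly 5 sopranos: choose 5 of the 13 sopranos and 3 of the 11 altos, C(13,5)·C(11,3) = 1287·165 = 212355.
Probability = 212355/735471 = 2145/7429.

2145/7429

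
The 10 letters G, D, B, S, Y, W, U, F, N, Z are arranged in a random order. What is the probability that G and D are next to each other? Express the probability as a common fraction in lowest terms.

1/5

There are 10! = 3628800 arrangements.
Treat G and D as a block: 9! arrangements of the blocks × 2 orders within the block = 2·362880 = 725760.
Probability = 725760/3628800 = 1/5.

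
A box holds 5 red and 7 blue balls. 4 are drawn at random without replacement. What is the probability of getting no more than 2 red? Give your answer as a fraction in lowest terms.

There are C(12,4) = 495 ways to choose the 4.
Count the complement (more than 2 red): C(5,3)·C(7,1) + C(5,4)·C(7,0) = 70 + 5 = 75.
Probability = 1 − 75/495 = 420/495 = 28/33.

28/33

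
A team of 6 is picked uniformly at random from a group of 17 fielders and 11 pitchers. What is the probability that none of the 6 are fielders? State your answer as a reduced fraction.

11/8970

There are C(28,6) = 376740 possible selections.
Selections with no fielders (all pitchers): C(11,6) = 462.
Probability = 462/376740 = 11/8970.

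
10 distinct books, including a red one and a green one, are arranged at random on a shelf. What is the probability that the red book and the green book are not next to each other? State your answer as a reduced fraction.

There are 10! = 3628800 arrangements.
Arrangements with the red book and the green book adjacent: 2·9! = 725760.
So not adjacent: 3628800 − 725760 = 2903040, probability 2903040/3628800 = 4/5.

4/5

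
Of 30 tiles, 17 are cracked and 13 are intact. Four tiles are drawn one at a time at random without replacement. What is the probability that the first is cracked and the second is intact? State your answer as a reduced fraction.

221/870

Multiply the conditional probabilities at each draw: 17/30 · 13/29 = 221/870.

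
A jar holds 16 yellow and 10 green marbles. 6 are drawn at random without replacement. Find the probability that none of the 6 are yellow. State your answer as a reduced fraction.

3/3289

There are C(26,6) = 230230 possible selections.
Selections with no yellow (all green): C(10,6) = 210.
Probability = 210/230230 = 3/3289.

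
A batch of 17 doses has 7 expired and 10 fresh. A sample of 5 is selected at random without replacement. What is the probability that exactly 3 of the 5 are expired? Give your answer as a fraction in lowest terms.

The sample space is all 5-subsets of the 17: C(17,5) = 6188.
Selections with exactly 3 expired: choose 3 of the 7 expired and 2 of the 10 fresh, C(7,3)·C(10,2) = 35·45 = 1575.
Probability = 1575/6188 = 225/884.

225/884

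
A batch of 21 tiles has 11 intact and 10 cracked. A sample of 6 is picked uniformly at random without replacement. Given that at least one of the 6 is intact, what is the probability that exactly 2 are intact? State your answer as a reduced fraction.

Work in counts. Selections with at least one intact: C(21,6) − C(10,6) = 54264 − 210 = 54054.
Of those, selections where exactly 2 are intact: C(11,2)·C(10,4) = 55·210 = 11550.
Conditional probability = 11550/54054 = 25/117.

25/117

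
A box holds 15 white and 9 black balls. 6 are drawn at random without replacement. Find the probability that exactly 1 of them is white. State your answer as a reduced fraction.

There are C(24,6) = 134596 ways to choose 6 from 24.
Selections with exactly 1 white: choose 1 of the 15 white and 5 of the 9 black, C(15,1)·C(9,5) = 15·126 = 1890.
Probability = 1890/134596 = 135/9614.

135/9614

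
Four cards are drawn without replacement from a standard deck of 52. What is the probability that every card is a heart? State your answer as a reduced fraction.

11/4165

There are C(52,4) = 270725 possible 4-card hands.
Hands that are all hearts: C(13,4) = 715.
Probability = 715/270725 = 11/4165.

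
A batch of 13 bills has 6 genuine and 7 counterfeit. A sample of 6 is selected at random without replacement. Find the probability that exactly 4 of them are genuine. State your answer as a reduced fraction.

There are C(13,6) = 1716 ways to choose 6 from 13.
Selections with exactly 4 genuine: choose 4 of the 6 genuine and 2 of the 7 counterfeit, C(6,4)·C(7,2) = 15·21 = 315.
Probability = 315/1716 = 105/572.

105/572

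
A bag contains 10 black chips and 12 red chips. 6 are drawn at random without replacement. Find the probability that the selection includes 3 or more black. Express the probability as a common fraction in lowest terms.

1318/2261

Total selections: C(22,6) = 74613.
Count the complement (fewer than 3 black): C(10,0)·C(12,6) + C(10,1)·C(12,5) + C(10,2)·C(12,4) = 924 + 7920 + 22275 = 31119.
Probability = 1 − 31119/74613 = 43494/74613 = 1318/2261.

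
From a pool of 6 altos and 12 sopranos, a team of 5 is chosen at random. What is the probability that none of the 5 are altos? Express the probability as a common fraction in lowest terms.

11/119

There are C(18,5) = 8568 possible selections.
Selections with no altos (all sopranos): C(12,5) = 792.
Probability = 792/8568 = 11/119.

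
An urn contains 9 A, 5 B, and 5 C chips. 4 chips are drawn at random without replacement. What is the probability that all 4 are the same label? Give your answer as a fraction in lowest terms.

2/57

There are C(19,4) = 3876 ways to draw 4 chips.
All same label: C(9,4) + C(5,4) + C(5,4) = 126 + 5 + 5 = 136.
Probability = 136/3876 = 2/57.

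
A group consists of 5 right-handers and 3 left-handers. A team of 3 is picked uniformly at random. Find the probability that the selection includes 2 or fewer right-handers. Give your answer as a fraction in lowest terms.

23/28

Total selections: C(8,3) = 56.
The complement is exactly 3 right-handers: C(5,3)·C(3,0) = 10.
Probability = 1 − 10/56 = 46/56 = 23/28.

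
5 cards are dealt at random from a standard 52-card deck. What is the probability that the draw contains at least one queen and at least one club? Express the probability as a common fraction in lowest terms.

There are C(52,5) = 2598960 possible draws.
By inclusion-exclusion on the complements, draws missing all queens or all clubs: C(48,5) + C(39,5) − C(36,5) = 1712304 + 575757 − 376992 = 1911069.
So draws with at least one of each: 2598960 − 1911069 = 687891, probability 687891/2598960 = 229297/866320.

229297/866320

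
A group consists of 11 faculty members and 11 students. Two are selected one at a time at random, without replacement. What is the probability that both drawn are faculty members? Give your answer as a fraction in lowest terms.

Multiply the conditional probabilities at each draw: 11/22 · 10/21 = 110/462 = 5/21.

5/21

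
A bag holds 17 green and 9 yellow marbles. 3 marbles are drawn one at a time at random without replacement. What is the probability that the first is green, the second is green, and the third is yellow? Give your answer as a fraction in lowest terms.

51/325

Multiply the conditional probabilities at each draw: 17/26 · 16/25 · 9/24 = 2448/15600 = 51/325.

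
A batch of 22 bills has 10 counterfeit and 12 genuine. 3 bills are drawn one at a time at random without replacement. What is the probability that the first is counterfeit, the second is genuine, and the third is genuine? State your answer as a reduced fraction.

1/7

Multiply the conditional probabilities at each draw: 10/22 · 12/21 · 11/20 = 1320/9240 = 1/7.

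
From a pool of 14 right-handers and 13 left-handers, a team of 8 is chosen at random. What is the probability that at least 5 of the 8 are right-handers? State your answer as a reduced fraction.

239/621

There are C(27,8) = 2220075 ways to choose the 8.
Favorable selections (at least 5 right-handers): C(14,5)·C(13,3) + C(14,6)·C(13,2) + C(14,7)·C(13,1) + C(14,8)·C(13,0) = 572572 + 234234 + 44616 + 3003 = 854425.
Probability = 854425/2220075 = 239/621.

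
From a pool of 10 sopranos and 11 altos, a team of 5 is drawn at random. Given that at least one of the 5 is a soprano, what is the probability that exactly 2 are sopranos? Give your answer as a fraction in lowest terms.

Work in counts. Selections with at least one soprano: C(21,5) − C(11,5) = 20349 − 462 = 19887.
Of those, selections where exactly 2 are sopranos: C(10,2)·C(11,3) = 45·165 = 7425.
Conditional probability = 7425/19887 = 2475/6629.

2475/6629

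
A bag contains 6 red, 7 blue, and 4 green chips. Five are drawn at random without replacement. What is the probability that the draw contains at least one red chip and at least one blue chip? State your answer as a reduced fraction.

There are C(17,5) = 6188 possible draws.
By inclusion-exclusion on the complements, draws missing all red or all blue: C(11,5) + C(10,5) − C(4,5) = 462 + 252 − 0 = 714.
So draws with at least one of each: 6188 − 714 = 5474, probability 5474/6188 = 23/26.

23/26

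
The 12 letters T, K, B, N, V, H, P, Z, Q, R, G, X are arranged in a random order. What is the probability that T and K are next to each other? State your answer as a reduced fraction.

1/6

There are 12! = 479001600 arrangements.
Treat T and K as a block: 11! arrangements of the blocks × 2 orders within the block = 2·39916800 = 79833600.
Probability = 79833600/479001600 = 1/6.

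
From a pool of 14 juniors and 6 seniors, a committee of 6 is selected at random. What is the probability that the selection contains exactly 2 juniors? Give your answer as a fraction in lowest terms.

The sample space is all 6-subsets of the 20: C(20,6) = 38760.
Selections with exactly 2 juniors: choose 2 of the 14 juniors and 4 of the 6 seniors, C(14,2)·C(6,4) = 91·15 = 1365.
Probability = 1365/38760 = 91/2584.

91/2584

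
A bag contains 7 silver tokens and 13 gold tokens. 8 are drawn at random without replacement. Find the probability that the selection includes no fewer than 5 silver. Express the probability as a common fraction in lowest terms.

101/1938

There are C(20,8) = 125970 ways to choose the 8.
Favorable selections (no fewer than 5 silver): C(7,5)·C(13,3) + C(7,6)·C(13,2) + C(7,7)·C(13,1) = 6006 + 546 + 13 = 6565.
Probability = 6565/125970 = 101/1938.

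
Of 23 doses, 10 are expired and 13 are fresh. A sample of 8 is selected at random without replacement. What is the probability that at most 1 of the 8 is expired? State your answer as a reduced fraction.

There are C(23,8) = 490314 ways to choose the 8.
Favorable selections (at most 1 expired): C(10,0)·C(13,8) + C(10,1)·C(13,7) = 1287 + 17160 = 18447.
Probability = 18447/490314 = 559/14858.

559/14858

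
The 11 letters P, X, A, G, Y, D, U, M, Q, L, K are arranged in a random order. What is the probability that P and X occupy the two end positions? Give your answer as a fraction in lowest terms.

There are 11! = 39916800 arrangements.
Place P and X at the ends in 2 ways, arrange the remaining 9 in 9! = 362880 ways: 2·362880 = 725760.
Probability = 725760/39916800 = 1/55.

1/55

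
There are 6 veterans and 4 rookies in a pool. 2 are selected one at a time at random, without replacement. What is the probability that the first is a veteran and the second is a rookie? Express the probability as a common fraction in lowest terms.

4/15

Multiply the conditional probabilities at each draw: 6/10 · 4/9 = 24/90 = 4/15.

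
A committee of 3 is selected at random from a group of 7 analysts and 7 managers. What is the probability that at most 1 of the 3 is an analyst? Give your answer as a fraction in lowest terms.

1/2

Total selections: C(14,3) = 364.
Favorable selections (at most 1 analyst): C(7,0)·C(7,3) + C(7,1)·C(7,2) = 35 + 147 = 182.
Probability = 182/364 = 1/2.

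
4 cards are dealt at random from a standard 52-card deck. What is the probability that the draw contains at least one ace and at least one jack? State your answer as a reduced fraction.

1332/20825

There are C(52,4) = 270725 possible draws.
By inclusion-exclusion on the complements, draws missing all aces or all jacks: C(48,4) + C(48,4) − C(44,4) = 194580 + 194580 − 135751 = 253409.
So draws with at least one of each: 270725 − 253409 = 17316, probability 17316/270725 = 1332/20825.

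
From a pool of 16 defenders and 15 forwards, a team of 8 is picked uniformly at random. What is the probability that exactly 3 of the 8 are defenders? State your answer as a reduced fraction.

There are C(31,8) = 7888725 ways to choose 8 from 31.
Selections with exactly 3 defenders: choose 3 of the 16 defenders and 5 of the 15 forwards, C(16,3)·C(15,5) = 560·3003 = 1681680.
Probability = 1681680/7888725 = 8624/40455.

8624/40455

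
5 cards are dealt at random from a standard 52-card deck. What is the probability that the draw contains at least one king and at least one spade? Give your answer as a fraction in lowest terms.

229297/866320

There are C(52,5) = 2598960 possible draws.
By inclusion-exclusion on the complements, draws missing all kings or all spades: C(48,5) + C(39,5) − C(36,5) = 1712304 + 575757 − 376992 = 1911069.
So draws with at least one of each: 2598960 − 1911069 = 687891, probability 687891/2598960 = 229297/866320.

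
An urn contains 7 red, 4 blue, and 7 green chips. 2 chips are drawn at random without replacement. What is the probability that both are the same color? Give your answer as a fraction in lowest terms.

There are C(18,2) = 153 ways to draw 2 chips.
All same color: C(7,2) + C(4,2) + C(7,2) = 21 + 6 + 21 = 48.
Probability = 48/153 = 16/51.

16/51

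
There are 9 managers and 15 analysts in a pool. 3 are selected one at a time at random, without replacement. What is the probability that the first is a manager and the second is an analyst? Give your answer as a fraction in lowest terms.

Multiply the conditional probabilities at each draw: 9/24 · 15/23 = 135/552 = 45/184.

45/184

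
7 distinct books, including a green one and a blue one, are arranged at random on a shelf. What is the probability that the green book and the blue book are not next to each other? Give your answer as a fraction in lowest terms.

There are 7! = 5040 arrangements.
Arrangements with the green book and the blue book adjacent: 2·6! = 1440.
So not adjacent: 5040 − 1440 = 3600, probability 3600/5040 = 5/7.

5/7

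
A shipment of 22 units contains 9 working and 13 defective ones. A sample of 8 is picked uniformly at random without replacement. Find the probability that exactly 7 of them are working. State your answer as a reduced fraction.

26/17765

The sample space is all 8-subsets of the 22: C(22,8) = 319770.
Selections with exactly 7 working: choose 7 of the 9 working and 1 of the 13 defective, C(9,7)·C(13,1) = 36·13 = 468.
Probability = 468/319770 = 26/17765.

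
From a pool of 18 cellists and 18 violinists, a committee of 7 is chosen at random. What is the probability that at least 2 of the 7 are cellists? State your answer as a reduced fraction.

There are C(36,7) = 8347680 ways to choose the 7.
Count the complement (fewer than 2 cellists): C(18,0)·C(18,7) + C(18,1)·C(18,6) = 31824 + 334152 = 365976.
Probability = 1 − 365976/8347680 = 7981704/8347680 = 6521/6820.

6521/6820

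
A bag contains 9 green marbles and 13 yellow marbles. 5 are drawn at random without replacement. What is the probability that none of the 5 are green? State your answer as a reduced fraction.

13/266

There are C(22,5) = 26334 possible selections.
Selections with no green (all yellow): C(13,5) = 1287.
Probability = 1287/26334 = 13/266.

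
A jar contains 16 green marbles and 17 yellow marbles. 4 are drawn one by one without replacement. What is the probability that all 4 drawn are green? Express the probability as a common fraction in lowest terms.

91/2046

Multiply the conditional probabilities at each draw: 16/33 · 15/32 · 14/31 · 13/30 = 43680/982080 = 91/2046.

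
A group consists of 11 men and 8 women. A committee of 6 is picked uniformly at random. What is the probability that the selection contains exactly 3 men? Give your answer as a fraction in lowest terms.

There are C(19,6) = 27132 ways to choose 6 from 19.
Selections with exactly 3 men: choose 3 of the 11 men and 3 of the 8 women, C(11,3)·C(8,3) = 165·56 = 9240.
Probability = 9240/27132 = 110/323.

110/323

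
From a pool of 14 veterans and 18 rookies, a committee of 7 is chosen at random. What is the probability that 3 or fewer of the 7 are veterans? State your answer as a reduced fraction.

1751/2697

There are C(32,7) = 3365856 ways to choose the 7.
Favorable selections (3 or fewer veterans): C(14,0)·C(18,7) + C(14,1)·C(18,6) + C(14,2)·C(18,5) + C(14,3)·C(18,4) = 31824 + 259896 + 779688 + 1113840 = 2185248.
Probability = 2185248/3365856 = 1751/2697.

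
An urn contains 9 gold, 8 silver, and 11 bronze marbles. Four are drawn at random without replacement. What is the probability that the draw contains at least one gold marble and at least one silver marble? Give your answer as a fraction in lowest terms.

There are C(28,4) = 20475 possible draws.
By inclusion-exclusion on the complements, draws missing all gold or all silver: C(19,4) + C(20,4) − C(11,4) = 3876 + 4845 − 330 = 8391.
So draws with at least one of each: 20475 − 8391 = 12084, probability 12084/20475 = 4028/6825.

4028/6825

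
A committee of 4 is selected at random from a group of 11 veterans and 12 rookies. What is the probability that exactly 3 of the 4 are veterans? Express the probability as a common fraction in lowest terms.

Total number of selections: C(23,4) = 8855.
Selections with exactly 3 veterans: choose 3 of the 11 veterans and 1 of the 12 rookies, C(11,3)·C(12,1) = 165·12 = 1980.
Probability = 1980/8855 = 36/161.

36/161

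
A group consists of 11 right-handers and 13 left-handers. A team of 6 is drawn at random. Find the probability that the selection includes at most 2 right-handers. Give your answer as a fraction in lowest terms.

2509/6118

Total selections: C(24,6) = 134596.
Favorable selections (at most 2 right-handers): C(11,0)·C(13,6) + C(11,1)·C(13,5) + C(11,2)·C(13,4) = 1716 + 14157 + 39325 = 55198.
Probability = 55198/134596 = 2509/6118.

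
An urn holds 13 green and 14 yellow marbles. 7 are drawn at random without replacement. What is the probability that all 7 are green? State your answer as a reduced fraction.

There are C(27,7) = 888030 possible selections.
Selections with all green: C(13,7) = 1716.
Probability = 1716/888030 = 2/1035.

2/1035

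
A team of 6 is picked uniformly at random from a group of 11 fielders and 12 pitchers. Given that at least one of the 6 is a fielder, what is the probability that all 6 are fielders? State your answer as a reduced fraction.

2/433

Work in counts. Selections with at least one fielder: C(23,6) − C(12,6) = 100947 − 924 = 100023.
Of those, selections where all 6 are fielders: C(11,6) = 462.
Conditional probability = 462/100023 = 2/433.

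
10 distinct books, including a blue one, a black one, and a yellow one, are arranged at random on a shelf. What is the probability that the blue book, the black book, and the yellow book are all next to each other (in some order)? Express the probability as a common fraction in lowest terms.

There are 10! = 3628800 arrangements.
Treat the three as one block: 8! placements × 3! orders within the block = 40320·6 = 241920.
Probability = 241920/3628800 = 1/15.

1/15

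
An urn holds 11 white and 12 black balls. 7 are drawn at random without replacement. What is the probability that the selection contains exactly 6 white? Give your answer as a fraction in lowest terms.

168/7429

There are C(23,7) = 245157 ways to choose 7 from 23.
Selections with exactly 6 white: choose 6 of the 11 white and 1 of the 12 black, C(11,6)·C(12,1) = 462·12 = 5544.
Probability = 5544/245157 = 168/7429.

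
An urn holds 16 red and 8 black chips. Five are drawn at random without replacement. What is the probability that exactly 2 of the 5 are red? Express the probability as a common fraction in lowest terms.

40/253

The sample space is all 5-subsets of the 24: C(24,5) = 42504.
Selections with exactly 2 red: choose 2 of the 16 red and 3 of the 8 black, C(16,2)·C(8,3) = 120·56 = 6720.
Probability = 6720/42504 = 40/253.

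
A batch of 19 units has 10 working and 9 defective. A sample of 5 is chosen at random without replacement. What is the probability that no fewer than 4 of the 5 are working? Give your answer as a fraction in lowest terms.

7/38

There are C(19,5) = 11628 ways to choose the 5.
Favorable selections (no fewer than 4 working): C(10,4)·C(9,1) + C(10,5)·C(9,0) = 1890 + 252 = 2142.
Probability = 2142/11628 = 7/38.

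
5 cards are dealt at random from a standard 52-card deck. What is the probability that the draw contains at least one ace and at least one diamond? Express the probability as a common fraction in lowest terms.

229297/866320

There are C(52,5) = 2598960 possible draws.
By inclusion-exclusion on the complements, draws missing all aces or all diamonds: C(48,5) + C(39,5) − C(36,5) = 1712304 + 575757 − 376992 = 1911069.
So draws with at least one of each: 2598960 − 1911069 = 687891, probability 687891/2598960 = 229297/866320.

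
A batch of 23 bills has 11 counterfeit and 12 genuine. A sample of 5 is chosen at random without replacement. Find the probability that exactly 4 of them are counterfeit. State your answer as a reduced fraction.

There are C(23,5) = 33649 ways to choose 5 from 23.
Selections with exactly 4 counterfeit: choose 4 of the 11 counterfeit and 1 of the 12 genuine, C(11,4)·C(12,1) = 330·12 = 3960.
Probability = 3960/33649 = 360/3059.

360/3059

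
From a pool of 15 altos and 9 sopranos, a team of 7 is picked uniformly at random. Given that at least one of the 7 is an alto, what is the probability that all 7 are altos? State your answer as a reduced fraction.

Work in counts. Selections with at least one alto: C(24,7) − C(9,7) = 346104 − 36 = 346068.
Of those, selections where all 7 are altos: C(15,7) = 6435.
Conditional probability = 6435/346068 = 715/38452.

715/38452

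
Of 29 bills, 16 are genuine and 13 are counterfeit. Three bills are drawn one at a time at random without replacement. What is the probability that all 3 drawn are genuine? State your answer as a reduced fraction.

40/261

Multiply the conditional probabilities at each draw: 16/29 · 15/28 · 14/27 = 3360/21924 = 40/261.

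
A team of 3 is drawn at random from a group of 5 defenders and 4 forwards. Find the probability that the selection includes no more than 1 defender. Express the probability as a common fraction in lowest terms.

17/42

There are C(9,3) = 84 ways to choose the 3.
Favorable selections (no more than 1 defender): C(5,0)·C(4,3) + C(5,1)·C(4,2) = 4 + 30 = 34.
Probability = 34/84 = 17/42.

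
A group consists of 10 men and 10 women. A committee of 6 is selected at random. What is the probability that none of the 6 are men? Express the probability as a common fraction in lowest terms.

7/1292

There are C(20,6) = 38760 possible selections.
Selections with no men (all women): C(10,6) = 210.
Probability = 210/38760 = 7/1292.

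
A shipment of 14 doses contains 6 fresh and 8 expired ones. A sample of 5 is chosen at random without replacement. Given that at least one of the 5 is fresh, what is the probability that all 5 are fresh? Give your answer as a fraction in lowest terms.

3/973

Work in counts. Selections with at least one fresh: C(14,5) − C(8,5) = 2002 − 56 = 1946.
Of those, selections where all 5 are fresh: C(6,5) = 6.
Conditional probability = 6/1946 = 3/973.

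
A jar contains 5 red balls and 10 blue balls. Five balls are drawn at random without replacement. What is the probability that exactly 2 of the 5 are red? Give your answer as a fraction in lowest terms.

400/1001

There are C(15,5) = 3003 ways to choose 5 from 15.
Selections with exactly 2 red: choose 2 of the 5 red and 3 of the 10 blue, C(5,2)·C(10,3) = 10·120 = 1200.
Probability = 1200/3003 = 400/1001.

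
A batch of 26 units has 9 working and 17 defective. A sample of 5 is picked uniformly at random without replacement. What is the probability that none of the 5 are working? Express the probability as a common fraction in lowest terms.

119/1265

There are C(26,5) = 65780 possible selections.
Selections with no working (all defective): C(17,5) = 6188.
Probability = 6188/65780 = 119/1265.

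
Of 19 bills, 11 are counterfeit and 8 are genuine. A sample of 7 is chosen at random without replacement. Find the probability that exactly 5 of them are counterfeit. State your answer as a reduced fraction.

The sample space is all 7-subsets of the 19: C(19,7) = 50388.
Selections with exactly 5 counterfeit: choose 5 of the 11 counterfeit and 2 of the 8 genuine, C(11,5)·C(8,2) = 462·28 = 12936.
Probability = 12936/50388 = 1078/4199.

1078/4199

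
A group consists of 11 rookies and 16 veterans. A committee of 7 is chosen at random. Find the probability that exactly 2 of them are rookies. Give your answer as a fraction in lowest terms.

56/207

Total number of selections: C(27,7) = 888030.
Selections with exactly 2 rookies: choose 2 of the 11 rookies and 5 of the 16 veterans, C(11,2)·C(16,5) = 55·4368 = 240240.
Probability = 240240/888030 = 56/207.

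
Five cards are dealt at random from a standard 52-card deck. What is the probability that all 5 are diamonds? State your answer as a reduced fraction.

There are C(52,5) = 2598960 possible 5-card hands.
Hands that are all diamonds: C(13,5) = 1287.
Probability = 1287/2598960 = 33/66640.

33/66640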